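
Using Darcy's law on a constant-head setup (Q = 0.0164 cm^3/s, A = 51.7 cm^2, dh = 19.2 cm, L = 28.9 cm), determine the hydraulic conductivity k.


Result: 0.000477 cm/s

Derivation:
Compute hydraulic gradient:
i = dh / L = 19.2 / 28.9 = 0.66436
Then apply Darcy's law:
k = Q / (A * i)
k = 0.0164 / (51.7 * 0.66436)
k = 0.0164 / 34.3474
k = 0.000477 cm/s


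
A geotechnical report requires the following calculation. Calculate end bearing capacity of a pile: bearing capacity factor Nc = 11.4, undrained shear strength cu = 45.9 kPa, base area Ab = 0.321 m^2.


Using Qb = Nc * cu * Ab
Qb = 11.4 * 45.9 * 0.321
Qb = 167.97 kN


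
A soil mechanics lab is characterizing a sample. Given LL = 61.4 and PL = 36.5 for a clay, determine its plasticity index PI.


Result: 24.9

Derivation:
Using PI = LL - PL
PI = 61.4 - 36.5
PI = 24.9


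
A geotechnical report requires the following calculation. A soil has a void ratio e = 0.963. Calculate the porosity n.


Using the relation n = e / (1 + e)
n = 0.963 / (1 + 0.963)
n = 0.963 / 1.963
n = 0.4906


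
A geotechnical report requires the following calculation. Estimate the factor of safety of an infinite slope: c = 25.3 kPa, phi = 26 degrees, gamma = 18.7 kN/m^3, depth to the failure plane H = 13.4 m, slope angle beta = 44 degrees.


Using Fs = c / (gamma*H*sin(beta)*cos(beta)) + tan(phi)/tan(beta)
Cohesion contribution = 25.3 / (18.7*13.4*sin(44)*cos(44))
Cohesion contribution = 0.202055
Friction contribution = tan(26)/tan(44) = 0.505062
Fs = 0.202055 + 0.505062
Fs = 0.707


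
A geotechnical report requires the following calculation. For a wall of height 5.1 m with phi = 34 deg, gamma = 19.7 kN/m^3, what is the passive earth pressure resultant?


Result: 906.21 kN/m

Derivation:
Compute passive earth pressure coefficient:
Kp = tan^2(45 + phi/2) = tan^2(62.0) = 3.537132
Compute passive force:
Pp = 0.5 * Kp * gamma * H^2
Pp = 0.5 * 3.537132 * 19.7 * 5.1^2
Pp = 906.21 kN/m


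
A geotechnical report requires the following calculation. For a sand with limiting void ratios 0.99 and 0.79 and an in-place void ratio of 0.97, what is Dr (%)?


Result: 10.0 %

Derivation:
Using Dr = (e_max - e) / (e_max - e_min) * 100
e_max - e = 0.99 - 0.97 = 0.02
e_max - e_min = 0.99 - 0.79 = 0.2
Dr = 0.02 / 0.2 * 100
Dr = 10.0 %


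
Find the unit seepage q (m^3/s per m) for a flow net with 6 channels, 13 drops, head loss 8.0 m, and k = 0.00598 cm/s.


Convert k to m/s for unit consistency with H:
k = 0.00598 cm/s = 0.00598 / 100 m/s = 5.98e-05 m/s
Using q = k * H * Nf / Nd
Nf / Nd = 6 / 13 = 0.4615
q = 5.98e-05 * 8.0 * 0.4615
q = 0.0002208 m^3/s per m


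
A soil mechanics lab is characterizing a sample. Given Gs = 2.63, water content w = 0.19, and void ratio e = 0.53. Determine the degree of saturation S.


Result: 0.9428

Derivation:
Using S = Gs * w / e
S = 2.63 * 0.19 / 0.53
S = 0.9428


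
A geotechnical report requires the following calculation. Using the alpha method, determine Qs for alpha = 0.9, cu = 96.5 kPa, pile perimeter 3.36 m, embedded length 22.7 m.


Using Qs = alpha * cu * perimeter * L
Qs = 0.9 * 96.5 * 3.36 * 22.7
Qs = 6624.22 kN


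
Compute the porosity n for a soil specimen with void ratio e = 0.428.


Using the relation n = e / (1 + e)
n = 0.428 / (1 + 0.428)
n = 0.428 / 1.428
n = 0.2997


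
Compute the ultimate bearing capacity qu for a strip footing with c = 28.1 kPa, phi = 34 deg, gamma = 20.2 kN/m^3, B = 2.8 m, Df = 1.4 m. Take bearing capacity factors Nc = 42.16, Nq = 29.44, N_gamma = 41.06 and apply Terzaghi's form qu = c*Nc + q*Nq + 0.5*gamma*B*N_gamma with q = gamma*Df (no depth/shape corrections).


Compute qu = c*Nc + gamma*Df*Nq + 0.5*gamma*B*N_gamma
Term 1: 28.1 * 42.16 = 1184.696
Term 2: 20.2 * 1.4 * 29.44 = 832.5632
Term 3: 0.5 * 20.2 * 2.8 * 41.06 = 1161.1768
qu = 1184.696 + 832.5632 + 1161.1768
qu = 3178.44 kPa


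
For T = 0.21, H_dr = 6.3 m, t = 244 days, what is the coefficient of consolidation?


Using cv = T * H_dr^2 / t
H_dr^2 = 6.3^2 = 39.69
cv = 0.21 * 39.69 / 244
cv = 0.03416 m^2/day


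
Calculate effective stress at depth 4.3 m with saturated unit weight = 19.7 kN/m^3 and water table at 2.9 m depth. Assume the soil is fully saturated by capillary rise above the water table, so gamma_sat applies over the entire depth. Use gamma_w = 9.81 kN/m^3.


Total stress = gamma_sat * depth
sigma = 19.7 * 4.3 = 84.71 kPa
Pore water pressure u = gamma_w * (depth - d_wt)
u = 9.81 * (4.3 - 2.9) = 13.734 kPa
Effective stress = sigma - u
sigma' = 84.71 - 13.734 = 70.98 kPa


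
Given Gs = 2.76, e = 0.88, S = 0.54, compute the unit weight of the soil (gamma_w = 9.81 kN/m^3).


Using gamma = gamma_w * (Gs + S*e) / (1 + e)
Numerator: Gs + S*e = 2.76 + 0.54*0.88 = 3.2352
Denominator: 1 + e = 1 + 0.88 = 1.88
gamma = 9.81 * 3.2352 / 1.88
gamma = 16.882 kN/m^3


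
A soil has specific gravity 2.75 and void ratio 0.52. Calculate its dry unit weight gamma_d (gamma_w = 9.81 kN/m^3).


Result: 17.748 kN/m^3

Derivation:
Using gamma_d = Gs * gamma_w / (1 + e)
gamma_d = 2.75 * 9.81 / (1 + 0.52)
gamma_d = 2.75 * 9.81 / 1.52
gamma_d = 17.748 kN/m^3


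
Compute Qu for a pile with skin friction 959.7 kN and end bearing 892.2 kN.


Using Qu = Qf + Qb
Qu = 959.7 + 892.2
Qu = 1851.9 kN


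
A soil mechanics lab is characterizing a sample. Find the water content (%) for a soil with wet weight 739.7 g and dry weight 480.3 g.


Result: 54.01 %

Derivation:
Using w = (m_wet - m_dry) / m_dry * 100
m_wet - m_dry = 739.7 - 480.3 = 259.4 g
w = 259.4 / 480.3 * 100
w = 54.01 %


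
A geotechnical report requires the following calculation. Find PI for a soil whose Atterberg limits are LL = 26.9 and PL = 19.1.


Using PI = LL - PL
PI = 26.9 - 19.1
PI = 7.8


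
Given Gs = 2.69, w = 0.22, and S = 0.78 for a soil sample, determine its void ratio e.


Using the relation e = Gs * w / S
e = 2.69 * 0.22 / 0.78
e = 0.7587


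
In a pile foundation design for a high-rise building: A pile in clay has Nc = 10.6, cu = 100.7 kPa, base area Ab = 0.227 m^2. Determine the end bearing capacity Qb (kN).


Result: 242.3 kN

Derivation:
Using Qb = Nc * cu * Ab
Qb = 10.6 * 100.7 * 0.227
Qb = 242.3 kN


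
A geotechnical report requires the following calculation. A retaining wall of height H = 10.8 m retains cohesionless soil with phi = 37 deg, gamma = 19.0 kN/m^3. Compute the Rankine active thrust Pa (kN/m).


Compute active earth pressure coefficient:
Ka = tan^2(45 - phi/2) = tan^2(26.5) = 0.248584
Compute active force:
Pa = 0.5 * Ka * gamma * H^2
Pa = 0.5 * 0.248584 * 19.0 * 10.8^2
Pa = 275.45 kN/m


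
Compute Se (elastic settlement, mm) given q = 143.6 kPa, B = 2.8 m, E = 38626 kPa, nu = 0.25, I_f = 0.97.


Using Se = q * B * (1 - nu^2) * I_f / E
1 - nu^2 = 1 - 0.25^2 = 0.9375
Se = 143.6 * 2.8 * 0.9375 * 0.97 / 38626
Se = 0.009466 m
Convert to mm: Se = 0.009466 * 1000 = 9.466 mm


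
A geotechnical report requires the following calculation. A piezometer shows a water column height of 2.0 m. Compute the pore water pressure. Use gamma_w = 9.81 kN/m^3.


Result: 19.62 kPa

Derivation:
Using u = gamma_w * h_w
u = 9.81 * 2.0
u = 19.62 kPa


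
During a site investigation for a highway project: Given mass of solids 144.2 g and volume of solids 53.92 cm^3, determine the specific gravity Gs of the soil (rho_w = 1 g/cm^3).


Using Gs = m_s / (V_s * rho_w)
Since rho_w = 1 g/cm^3:
Gs = 144.2 / 53.92
Gs = 2.674


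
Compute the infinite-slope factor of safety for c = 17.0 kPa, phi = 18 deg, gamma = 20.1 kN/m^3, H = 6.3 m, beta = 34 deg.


Result: 0.771

Derivation:
Using Fs = c / (gamma*H*sin(beta)*cos(beta)) + tan(phi)/tan(beta)
Cohesion contribution = 17.0 / (20.1*6.3*sin(34)*cos(34))
Cohesion contribution = 0.289585
Friction contribution = tan(18)/tan(34) = 0.481713
Fs = 0.289585 + 0.481713
Fs = 0.771


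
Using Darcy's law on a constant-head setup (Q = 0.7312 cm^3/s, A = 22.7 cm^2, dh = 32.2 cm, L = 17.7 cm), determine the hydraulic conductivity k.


Result: 0.017706 cm/s

Derivation:
Compute hydraulic gradient:
i = dh / L = 32.2 / 17.7 = 1.81921
Then apply Darcy's law:
k = Q / (A * i)
k = 0.7312 / (22.7 * 1.81921)
k = 0.7312 / 41.296
k = 0.017706 cm/s


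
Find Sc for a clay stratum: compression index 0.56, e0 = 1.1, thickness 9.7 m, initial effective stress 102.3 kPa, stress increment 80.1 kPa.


Result: 0.6496 m

Derivation:
Using Sc = Cc * H / (1 + e0) * log10((sigma0 + delta_sigma) / sigma0)
Stress ratio = (102.3 + 80.1) / 102.3 = 1.78299
log10(1.78299) = 0.251149
Cc * H / (1 + e0) = 0.56 * 9.7 / (1 + 1.1) = 2.58667
Sc = 2.58667 * 0.251149
Sc = 0.6496 m


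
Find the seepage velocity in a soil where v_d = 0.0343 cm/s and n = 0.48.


Using v_s = v_d / n
v_s = 0.0343 / 0.48
v_s = 0.07146 cm/s


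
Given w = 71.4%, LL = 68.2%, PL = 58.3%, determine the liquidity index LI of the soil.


First compute the plasticity index:
PI = LL - PL = 68.2 - 58.3 = 9.9
Then compute the liquidity index:
LI = (w - PL) / PI
LI = (71.4 - 58.3) / 9.9
LI = 1.323


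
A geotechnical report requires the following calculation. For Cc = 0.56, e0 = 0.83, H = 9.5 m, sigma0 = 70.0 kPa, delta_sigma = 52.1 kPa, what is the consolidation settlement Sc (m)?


Using Sc = Cc * H / (1 + e0) * log10((sigma0 + delta_sigma) / sigma0)
Stress ratio = (70.0 + 52.1) / 70.0 = 1.74429
log10(1.74429) = 0.241618
Cc * H / (1 + e0) = 0.56 * 9.5 / (1 + 0.83) = 2.9071
Sc = 2.9071 * 0.241618
Sc = 0.7024 m


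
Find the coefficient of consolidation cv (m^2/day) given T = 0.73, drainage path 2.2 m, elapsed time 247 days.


Using cv = T * H_dr^2 / t
H_dr^2 = 2.2^2 = 4.84
cv = 0.73 * 4.84 / 247
cv = 0.0143 m^2/day


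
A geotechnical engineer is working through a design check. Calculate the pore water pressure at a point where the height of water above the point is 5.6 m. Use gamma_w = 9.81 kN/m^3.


Result: 54.94 kPa

Derivation:
Using u = gamma_w * h_w
u = 9.81 * 5.6
u = 54.94 kPa


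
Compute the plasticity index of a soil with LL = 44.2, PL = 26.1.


Using PI = LL - PL
PI = 44.2 - 26.1
PI = 18.1


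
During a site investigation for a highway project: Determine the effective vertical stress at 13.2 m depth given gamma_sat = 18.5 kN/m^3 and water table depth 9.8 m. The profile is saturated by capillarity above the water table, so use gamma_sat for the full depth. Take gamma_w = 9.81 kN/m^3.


Result: 210.85 kPa

Derivation:
Total stress = gamma_sat * depth
sigma = 18.5 * 13.2 = 244.2 kPa
Pore water pressure u = gamma_w * (depth - d_wt)
u = 9.81 * (13.2 - 9.8) = 33.354 kPa
Effective stress = sigma - u
sigma' = 244.2 - 33.354 = 210.85 kPa


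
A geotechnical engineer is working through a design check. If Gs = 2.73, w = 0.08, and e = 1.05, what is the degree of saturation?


Using S = Gs * w / e
S = 2.73 * 0.08 / 1.05
S = 0.208


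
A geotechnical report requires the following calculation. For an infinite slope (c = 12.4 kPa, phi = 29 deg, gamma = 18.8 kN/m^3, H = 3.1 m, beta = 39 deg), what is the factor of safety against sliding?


Using Fs = c / (gamma*H*sin(beta)*cos(beta)) + tan(phi)/tan(beta)
Cohesion contribution = 12.4 / (18.8*3.1*sin(39)*cos(39))
Cohesion contribution = 0.435039
Friction contribution = tan(29)/tan(39) = 0.684515
Fs = 0.435039 + 0.684515
Fs = 1.12


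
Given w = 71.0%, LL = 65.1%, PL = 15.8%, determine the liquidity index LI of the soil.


First compute the plasticity index:
PI = LL - PL = 65.1 - 15.8 = 49.3
Then compute the liquidity index:
LI = (w - PL) / PI
LI = (71.0 - 15.8) / 49.3
LI = 1.12


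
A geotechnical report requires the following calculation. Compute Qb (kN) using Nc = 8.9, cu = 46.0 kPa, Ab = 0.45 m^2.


Using Qb = Nc * cu * Ab
Qb = 8.9 * 46.0 * 0.45
Qb = 184.23 kN


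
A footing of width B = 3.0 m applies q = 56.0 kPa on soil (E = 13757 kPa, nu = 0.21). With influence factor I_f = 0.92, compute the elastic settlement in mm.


Result: 10.74 mm

Derivation:
Using Se = q * B * (1 - nu^2) * I_f / E
1 - nu^2 = 1 - 0.21^2 = 0.9559
Se = 56.0 * 3.0 * 0.9559 * 0.92 / 13757
Se = 0.010740 m
Convert to mm: Se = 0.010740 * 1000 = 10.74 mm


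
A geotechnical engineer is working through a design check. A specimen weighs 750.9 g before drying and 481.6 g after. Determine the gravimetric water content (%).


Using w = (m_wet - m_dry) / m_dry * 100
m_wet - m_dry = 750.9 - 481.6 = 269.3 g
w = 269.3 / 481.6 * 100
w = 55.92 %


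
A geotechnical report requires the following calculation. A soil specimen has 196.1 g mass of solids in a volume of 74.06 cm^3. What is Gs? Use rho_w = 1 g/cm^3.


Using Gs = m_s / (V_s * rho_w)
Since rho_w = 1 g/cm^3:
Gs = 196.1 / 74.06
Gs = 2.648


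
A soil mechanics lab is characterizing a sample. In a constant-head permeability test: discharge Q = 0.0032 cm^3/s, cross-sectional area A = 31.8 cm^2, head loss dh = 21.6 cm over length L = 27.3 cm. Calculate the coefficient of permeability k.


Result: 0.000127 cm/s

Derivation:
Compute hydraulic gradient:
i = dh / L = 21.6 / 27.3 = 0.791209
Then apply Darcy's law:
k = Q / (A * i)
k = 0.0032 / (31.8 * 0.791209)
k = 0.0032 / 25.1604
k = 0.000127 cm/s


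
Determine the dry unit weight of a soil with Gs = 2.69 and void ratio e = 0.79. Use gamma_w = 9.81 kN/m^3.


Result: 14.742 kN/m^3

Derivation:
Using gamma_d = Gs * gamma_w / (1 + e)
gamma_d = 2.69 * 9.81 / (1 + 0.79)
gamma_d = 2.69 * 9.81 / 1.79
gamma_d = 14.742 kN/m^3


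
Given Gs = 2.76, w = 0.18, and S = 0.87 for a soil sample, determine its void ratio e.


Using the relation e = Gs * w / S
e = 2.76 * 0.18 / 0.87
e = 0.571


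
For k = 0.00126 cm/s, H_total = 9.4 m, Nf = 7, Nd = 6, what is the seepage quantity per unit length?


Convert k to m/s for unit consistency with H:
k = 0.00126 cm/s = 0.00126 / 100 m/s = 1.26e-05 m/s
Using q = k * H * Nf / Nd
Nf / Nd = 7 / 6 = 1.1667
q = 1.26e-05 * 9.4 * 1.1667
q = 0.0001382 m^3/s per m


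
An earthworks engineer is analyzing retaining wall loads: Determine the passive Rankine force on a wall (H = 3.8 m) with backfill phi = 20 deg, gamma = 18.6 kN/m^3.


Compute passive earth pressure coefficient:
Kp = tan^2(45 + phi/2) = tan^2(55.0) = 2.039607
Compute passive force:
Pp = 0.5 * Kp * gamma * H^2
Pp = 0.5 * 2.039607 * 18.6 * 3.8^2
Pp = 273.9 kN/m


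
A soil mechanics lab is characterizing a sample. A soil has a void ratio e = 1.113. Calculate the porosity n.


Using the relation n = e / (1 + e)
n = 1.113 / (1 + 1.113)
n = 1.113 / 2.113
n = 0.5267


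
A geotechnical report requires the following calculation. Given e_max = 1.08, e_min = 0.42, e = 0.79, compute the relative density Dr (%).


Using Dr = (e_max - e) / (e_max - e_min) * 100
e_max - e = 1.08 - 0.79 = 0.29
e_max - e_min = 1.08 - 0.42 = 0.66
Dr = 0.29 / 0.66 * 100
Dr = 43.94 %


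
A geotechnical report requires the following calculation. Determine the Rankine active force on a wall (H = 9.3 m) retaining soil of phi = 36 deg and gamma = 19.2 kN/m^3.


Compute active earth pressure coefficient:
Ka = tan^2(45 - phi/2) = tan^2(27.0) = 0.259616
Compute active force:
Pa = 0.5 * Ka * gamma * H^2
Pa = 0.5 * 0.259616 * 19.2 * 9.3^2
Pa = 215.56 kN/m


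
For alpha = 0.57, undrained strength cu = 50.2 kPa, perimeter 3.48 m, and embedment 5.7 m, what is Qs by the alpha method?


Using Qs = alpha * cu * perimeter * L
Qs = 0.57 * 50.2 * 3.48 * 5.7
Qs = 567.59 kN


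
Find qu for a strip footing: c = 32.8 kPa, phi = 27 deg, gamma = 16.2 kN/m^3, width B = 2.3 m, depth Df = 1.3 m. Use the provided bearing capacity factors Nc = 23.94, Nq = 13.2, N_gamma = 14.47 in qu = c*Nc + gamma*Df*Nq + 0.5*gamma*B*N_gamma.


Compute qu = c*Nc + gamma*Df*Nq + 0.5*gamma*B*N_gamma
Term 1: 32.8 * 23.94 = 785.232
Term 2: 16.2 * 1.3 * 13.2 = 277.992
Term 3: 0.5 * 16.2 * 2.3 * 14.47 = 269.5761
qu = 785.232 + 277.992 + 269.5761
qu = 1332.8 kPa


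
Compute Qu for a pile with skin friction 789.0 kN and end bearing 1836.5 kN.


Using Qu = Qf + Qb
Qu = 789.0 + 1836.5
Qu = 2625.5 kN


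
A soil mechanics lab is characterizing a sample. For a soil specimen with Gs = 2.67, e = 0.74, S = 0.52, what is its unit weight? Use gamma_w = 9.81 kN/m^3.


Using gamma = gamma_w * (Gs + S*e) / (1 + e)
Numerator: Gs + S*e = 2.67 + 0.52*0.74 = 3.0548
Denominator: 1 + e = 1 + 0.74 = 1.74
gamma = 9.81 * 3.0548 / 1.74
gamma = 17.223 kN/m^3


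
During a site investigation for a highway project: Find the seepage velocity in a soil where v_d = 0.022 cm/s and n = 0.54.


Result: 0.04074 cm/s

Derivation:
Using v_s = v_d / n
v_s = 0.022 / 0.54
v_s = 0.04074 cm/s


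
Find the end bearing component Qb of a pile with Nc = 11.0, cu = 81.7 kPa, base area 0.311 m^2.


Using Qb = Nc * cu * Ab
Qb = 11.0 * 81.7 * 0.311
Qb = 279.5 kN


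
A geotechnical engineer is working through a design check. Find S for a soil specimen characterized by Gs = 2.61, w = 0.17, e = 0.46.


Result: 0.9646

Derivation:
Using S = Gs * w / e
S = 2.61 * 0.17 / 0.46
S = 0.9646


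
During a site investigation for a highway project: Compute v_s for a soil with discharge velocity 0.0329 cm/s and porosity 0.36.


Result: 0.09139 cm/s

Derivation:
Using v_s = v_d / n
v_s = 0.0329 / 0.36
v_s = 0.09139 cm/s


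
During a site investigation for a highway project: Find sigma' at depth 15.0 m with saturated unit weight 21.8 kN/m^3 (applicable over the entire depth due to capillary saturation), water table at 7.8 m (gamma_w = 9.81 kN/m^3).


Result: 256.37 kPa

Derivation:
Total stress = gamma_sat * depth
sigma = 21.8 * 15.0 = 327.0 kPa
Pore water pressure u = gamma_w * (depth - d_wt)
u = 9.81 * (15.0 - 7.8) = 70.632 kPa
Effective stress = sigma - u
sigma' = 327.0 - 70.632 = 256.37 kPa


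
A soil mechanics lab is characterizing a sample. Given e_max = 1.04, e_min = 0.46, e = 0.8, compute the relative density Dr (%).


Using Dr = (e_max - e) / (e_max - e_min) * 100
e_max - e = 1.04 - 0.8 = 0.24
e_max - e_min = 1.04 - 0.46 = 0.58
Dr = 0.24 / 0.58 * 100
Dr = 41.38 %


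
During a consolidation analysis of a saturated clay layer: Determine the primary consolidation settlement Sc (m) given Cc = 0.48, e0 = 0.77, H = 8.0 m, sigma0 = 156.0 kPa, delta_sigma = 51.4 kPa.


Result: 0.2683 m

Derivation:
Using Sc = Cc * H / (1 + e0) * log10((sigma0 + delta_sigma) / sigma0)
Stress ratio = (156.0 + 51.4) / 156.0 = 1.32949
log10(1.32949) = 0.123684
Cc * H / (1 + e0) = 0.48 * 8.0 / (1 + 0.77) = 2.16949
Sc = 2.16949 * 0.123684
Sc = 0.2683 m


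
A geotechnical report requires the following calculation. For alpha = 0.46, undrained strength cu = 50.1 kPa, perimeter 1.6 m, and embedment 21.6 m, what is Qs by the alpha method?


Using Qs = alpha * cu * perimeter * L
Qs = 0.46 * 50.1 * 1.6 * 21.6
Qs = 796.47 kN


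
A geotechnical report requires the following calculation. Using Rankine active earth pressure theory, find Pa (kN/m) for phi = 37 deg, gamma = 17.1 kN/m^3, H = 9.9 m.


Compute active earth pressure coefficient:
Ka = tan^2(45 - phi/2) = tan^2(26.5) = 0.248584
Compute active force:
Pa = 0.5 * Ka * gamma * H^2
Pa = 0.5 * 0.248584 * 17.1 * 9.9^2
Pa = 208.31 kN/m


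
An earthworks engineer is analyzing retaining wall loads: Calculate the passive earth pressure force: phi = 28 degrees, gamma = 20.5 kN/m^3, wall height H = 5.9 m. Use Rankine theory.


Compute passive earth pressure coefficient:
Kp = tan^2(45 + phi/2) = tan^2(59.0) = 2.769826
Compute passive force:
Pp = 0.5 * Kp * gamma * H^2
Pp = 0.5 * 2.769826 * 20.5 * 5.9^2
Pp = 988.28 kN/m


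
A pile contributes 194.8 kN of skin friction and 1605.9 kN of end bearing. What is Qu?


Using Qu = Qf + Qb
Qu = 194.8 + 1605.9
Qu = 1800.7 kN


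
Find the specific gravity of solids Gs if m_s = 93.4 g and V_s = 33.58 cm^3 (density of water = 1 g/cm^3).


Using Gs = m_s / (V_s * rho_w)
Since rho_w = 1 g/cm^3:
Gs = 93.4 / 33.58
Gs = 2.781


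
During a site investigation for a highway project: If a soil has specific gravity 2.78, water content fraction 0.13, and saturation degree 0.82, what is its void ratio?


Result: 0.4407

Derivation:
Using the relation e = Gs * w / S
e = 2.78 * 0.13 / 0.82
e = 0.4407


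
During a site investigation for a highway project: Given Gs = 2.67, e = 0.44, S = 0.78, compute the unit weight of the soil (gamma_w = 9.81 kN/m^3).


Using gamma = gamma_w * (Gs + S*e) / (1 + e)
Numerator: Gs + S*e = 2.67 + 0.78*0.44 = 3.0132
Denominator: 1 + e = 1 + 0.44 = 1.44
gamma = 9.81 * 3.0132 / 1.44
gamma = 20.527 kN/m^3


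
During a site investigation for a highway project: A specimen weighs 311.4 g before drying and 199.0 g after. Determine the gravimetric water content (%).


Using w = (m_wet - m_dry) / m_dry * 100
m_wet - m_dry = 311.4 - 199.0 = 112.4 g
w = 112.4 / 199.0 * 100
w = 56.48 %


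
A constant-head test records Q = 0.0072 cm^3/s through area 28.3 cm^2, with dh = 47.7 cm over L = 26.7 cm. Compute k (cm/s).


Result: 0.000142 cm/s

Derivation:
Compute hydraulic gradient:
i = dh / L = 47.7 / 26.7 = 1.78652
Then apply Darcy's law:
k = Q / (A * i)
k = 0.0072 / (28.3 * 1.78652)
k = 0.0072 / 50.5584
k = 0.000142 cm/s


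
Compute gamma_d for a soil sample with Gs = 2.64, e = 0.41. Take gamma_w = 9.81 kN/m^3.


Result: 18.368 kN/m^3

Derivation:
Using gamma_d = Gs * gamma_w / (1 + e)
gamma_d = 2.64 * 9.81 / (1 + 0.41)
gamma_d = 2.64 * 9.81 / 1.41
gamma_d = 18.368 kN/m^3


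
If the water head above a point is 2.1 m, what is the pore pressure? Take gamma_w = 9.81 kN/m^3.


Using u = gamma_w * h_w
u = 9.81 * 2.1
u = 20.6 kPa


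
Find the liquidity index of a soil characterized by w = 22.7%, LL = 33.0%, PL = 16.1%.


First compute the plasticity index:
PI = LL - PL = 33.0 - 16.1 = 16.9
Then compute the liquidity index:
LI = (w - PL) / PI
LI = (22.7 - 16.1) / 16.9
LI = 0.391


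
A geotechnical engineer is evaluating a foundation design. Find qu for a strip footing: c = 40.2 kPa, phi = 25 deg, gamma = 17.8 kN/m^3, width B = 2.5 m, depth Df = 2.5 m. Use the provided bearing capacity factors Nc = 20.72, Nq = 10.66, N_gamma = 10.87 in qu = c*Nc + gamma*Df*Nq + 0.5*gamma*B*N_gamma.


Compute qu = c*Nc + gamma*Df*Nq + 0.5*gamma*B*N_gamma
Term 1: 40.2 * 20.72 = 832.944
Term 2: 17.8 * 2.5 * 10.66 = 474.37
Term 3: 0.5 * 17.8 * 2.5 * 10.87 = 241.8575
qu = 832.944 + 474.37 + 241.8575
qu = 1549.17 kPa


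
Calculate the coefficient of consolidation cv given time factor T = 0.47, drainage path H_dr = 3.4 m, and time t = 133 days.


Using cv = T * H_dr^2 / t
H_dr^2 = 3.4^2 = 11.56
cv = 0.47 * 11.56 / 133
cv = 0.04085 m^2/day


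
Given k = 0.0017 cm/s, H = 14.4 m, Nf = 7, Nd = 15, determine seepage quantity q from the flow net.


Result: 0.0001142 m^3/s per m

Derivation:
Convert k to m/s for unit consistency with H:
k = 0.0017 cm/s = 0.0017 / 100 m/s = 1.7e-05 m/s
Using q = k * H * Nf / Nd
Nf / Nd = 7 / 15 = 0.4667
q = 1.7e-05 * 14.4 * 0.4667
q = 0.0001142 m^3/s per m


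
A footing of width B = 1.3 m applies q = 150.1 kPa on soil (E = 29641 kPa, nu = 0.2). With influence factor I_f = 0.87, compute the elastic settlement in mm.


Using Se = q * B * (1 - nu^2) * I_f / E
1 - nu^2 = 1 - 0.2^2 = 0.96
Se = 150.1 * 1.3 * 0.96 * 0.87 / 29641
Se = 0.005498 m
Convert to mm: Se = 0.005498 * 1000 = 5.498 mm


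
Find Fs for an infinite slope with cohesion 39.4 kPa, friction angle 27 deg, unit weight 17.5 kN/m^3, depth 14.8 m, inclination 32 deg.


Result: 1.154

Derivation:
Using Fs = c / (gamma*H*sin(beta)*cos(beta)) + tan(phi)/tan(beta)
Cohesion contribution = 39.4 / (17.5*14.8*sin(32)*cos(32))
Cohesion contribution = 0.338506
Friction contribution = tan(27)/tan(32) = 0.815411
Fs = 0.338506 + 0.815411
Fs = 1.154


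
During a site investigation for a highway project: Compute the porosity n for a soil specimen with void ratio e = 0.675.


Using the relation n = e / (1 + e)
n = 0.675 / (1 + 0.675)
n = 0.675 / 1.675
n = 0.403


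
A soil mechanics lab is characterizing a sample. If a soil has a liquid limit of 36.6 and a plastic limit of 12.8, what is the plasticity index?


Using PI = LL - PL
PI = 36.6 - 12.8
PI = 23.8


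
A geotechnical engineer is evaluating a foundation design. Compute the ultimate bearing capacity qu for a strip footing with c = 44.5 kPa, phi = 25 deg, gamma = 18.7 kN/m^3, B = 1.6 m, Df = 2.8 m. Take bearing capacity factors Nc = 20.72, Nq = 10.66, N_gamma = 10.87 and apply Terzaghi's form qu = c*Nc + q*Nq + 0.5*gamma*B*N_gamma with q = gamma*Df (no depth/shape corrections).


Result: 1642.81 kPa

Derivation:
Compute qu = c*Nc + gamma*Df*Nq + 0.5*gamma*B*N_gamma
Term 1: 44.5 * 20.72 = 922.04
Term 2: 18.7 * 2.8 * 10.66 = 558.1576
Term 3: 0.5 * 18.7 * 1.6 * 10.87 = 162.6152
qu = 922.04 + 558.1576 + 162.6152
qu = 1642.81 kPa


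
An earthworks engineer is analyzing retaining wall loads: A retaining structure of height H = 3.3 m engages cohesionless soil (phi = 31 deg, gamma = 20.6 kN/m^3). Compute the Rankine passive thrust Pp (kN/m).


Compute passive earth pressure coefficient:
Kp = tan^2(45 + phi/2) = tan^2(60.5) = 3.124035
Compute passive force:
Pp = 0.5 * Kp * gamma * H^2
Pp = 0.5 * 3.124035 * 20.6 * 3.3^2
Pp = 350.41 kN/m


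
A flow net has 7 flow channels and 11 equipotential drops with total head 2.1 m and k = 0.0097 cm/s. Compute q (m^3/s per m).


Convert k to m/s for unit consistency with H:
k = 0.0097 cm/s = 0.0097 / 100 m/s = 9.7e-05 m/s
Using q = k * H * Nf / Nd
Nf / Nd = 7 / 11 = 0.6364
q = 9.7e-05 * 2.1 * 0.6364
q = 0.0001296 m^3/s per m


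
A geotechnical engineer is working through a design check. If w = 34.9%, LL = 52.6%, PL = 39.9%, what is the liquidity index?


First compute the plasticity index:
PI = LL - PL = 52.6 - 39.9 = 12.7
Then compute the liquidity index:
LI = (w - PL) / PI
LI = (34.9 - 39.9) / 12.7
LI = -0.394


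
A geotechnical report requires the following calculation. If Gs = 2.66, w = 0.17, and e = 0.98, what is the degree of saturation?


Using S = Gs * w / e
S = 2.66 * 0.17 / 0.98
S = 0.4614


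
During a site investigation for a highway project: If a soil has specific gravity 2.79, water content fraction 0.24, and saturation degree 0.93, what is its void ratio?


Using the relation e = Gs * w / S
e = 2.79 * 0.24 / 0.93
e = 0.72


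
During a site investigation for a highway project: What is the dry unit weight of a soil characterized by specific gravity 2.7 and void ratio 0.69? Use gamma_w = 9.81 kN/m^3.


Result: 15.673 kN/m^3

Derivation:
Using gamma_d = Gs * gamma_w / (1 + e)
gamma_d = 2.7 * 9.81 / (1 + 0.69)
gamma_d = 2.7 * 9.81 / 1.69
gamma_d = 15.673 kN/m^3


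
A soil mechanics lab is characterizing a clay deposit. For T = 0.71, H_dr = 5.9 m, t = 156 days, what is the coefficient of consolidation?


Result: 0.15843 m^2/day

Derivation:
Using cv = T * H_dr^2 / t
H_dr^2 = 5.9^2 = 34.81
cv = 0.71 * 34.81 / 156
cv = 0.15843 m^2/day


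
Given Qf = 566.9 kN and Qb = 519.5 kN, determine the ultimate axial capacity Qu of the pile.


Result: 1086.4 kN

Derivation:
Using Qu = Qf + Qb
Qu = 566.9 + 519.5
Qu = 1086.4 kN


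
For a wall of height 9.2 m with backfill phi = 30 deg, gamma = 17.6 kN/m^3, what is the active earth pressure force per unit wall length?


Compute active earth pressure coefficient:
Ka = tan^2(45 - phi/2) = tan^2(30.0) = 0.333333
Compute active force:
Pa = 0.5 * Ka * gamma * H^2
Pa = 0.5 * 0.333333 * 17.6 * 9.2^2
Pa = 248.28 kN/m


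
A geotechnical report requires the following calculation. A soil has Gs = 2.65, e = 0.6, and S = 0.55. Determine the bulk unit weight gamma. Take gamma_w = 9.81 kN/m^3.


Using gamma = gamma_w * (Gs + S*e) / (1 + e)
Numerator: Gs + S*e = 2.65 + 0.55*0.6 = 2.98
Denominator: 1 + e = 1 + 0.6 = 1.6
gamma = 9.81 * 2.98 / 1.6
gamma = 18.271 kN/m^3


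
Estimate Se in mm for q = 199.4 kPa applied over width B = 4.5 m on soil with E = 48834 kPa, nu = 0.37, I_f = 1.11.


Result: 17.604 mm

Derivation:
Using Se = q * B * (1 - nu^2) * I_f / E
1 - nu^2 = 1 - 0.37^2 = 0.8631
Se = 199.4 * 4.5 * 0.8631 * 1.11 / 48834
Se = 0.017604 m
Convert to mm: Se = 0.017604 * 1000 = 17.604 mm


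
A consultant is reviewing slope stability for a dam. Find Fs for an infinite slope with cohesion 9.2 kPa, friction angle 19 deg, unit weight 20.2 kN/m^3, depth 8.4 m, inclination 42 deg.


Result: 0.491

Derivation:
Using Fs = c / (gamma*H*sin(beta)*cos(beta)) + tan(phi)/tan(beta)
Cohesion contribution = 9.2 / (20.2*8.4*sin(42)*cos(42))
Cohesion contribution = 0.109037
Friction contribution = tan(19)/tan(42) = 0.382415
Fs = 0.109037 + 0.382415
Fs = 0.491


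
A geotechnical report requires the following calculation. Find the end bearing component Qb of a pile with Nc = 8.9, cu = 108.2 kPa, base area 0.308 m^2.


Result: 296.6 kN

Derivation:
Using Qb = Nc * cu * Ab
Qb = 8.9 * 108.2 * 0.308
Qb = 296.6 kN


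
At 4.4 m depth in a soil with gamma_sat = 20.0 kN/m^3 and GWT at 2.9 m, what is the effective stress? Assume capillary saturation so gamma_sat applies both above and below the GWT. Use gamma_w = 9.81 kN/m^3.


Result: 73.29 kPa

Derivation:
Total stress = gamma_sat * depth
sigma = 20.0 * 4.4 = 88.0 kPa
Pore water pressure u = gamma_w * (depth - d_wt)
u = 9.81 * (4.4 - 2.9) = 14.715 kPa
Effective stress = sigma - u
sigma' = 88.0 - 14.715 = 73.29 kPa


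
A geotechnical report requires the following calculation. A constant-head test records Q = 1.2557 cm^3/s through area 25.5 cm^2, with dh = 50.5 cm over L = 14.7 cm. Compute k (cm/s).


Result: 0.014334 cm/s

Derivation:
Compute hydraulic gradient:
i = dh / L = 50.5 / 14.7 = 3.43537
Then apply Darcy's law:
k = Q / (A * i)
k = 1.2557 / (25.5 * 3.43537)
k = 1.2557 / 87.602
k = 0.014334 cm/s


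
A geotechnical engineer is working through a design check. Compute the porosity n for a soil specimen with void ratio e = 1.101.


Using the relation n = e / (1 + e)
n = 1.101 / (1 + 1.101)
n = 1.101 / 2.101
n = 0.524


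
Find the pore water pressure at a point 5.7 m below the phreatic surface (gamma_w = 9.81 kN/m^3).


Result: 55.92 kPa

Derivation:
Using u = gamma_w * h_w
u = 9.81 * 5.7
u = 55.92 kPa


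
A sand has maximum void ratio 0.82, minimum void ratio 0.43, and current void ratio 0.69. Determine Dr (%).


Result: 33.33 %

Derivation:
Using Dr = (e_max - e) / (e_max - e_min) * 100
e_max - e = 0.82 - 0.69 = 0.13
e_max - e_min = 0.82 - 0.43 = 0.39
Dr = 0.13 / 0.39 * 100
Dr = 33.33 %


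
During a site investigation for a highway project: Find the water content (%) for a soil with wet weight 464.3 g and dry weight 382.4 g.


Using w = (m_wet - m_dry) / m_dry * 100
m_wet - m_dry = 464.3 - 382.4 = 81.9 g
w = 81.9 / 382.4 * 100
w = 21.42 %


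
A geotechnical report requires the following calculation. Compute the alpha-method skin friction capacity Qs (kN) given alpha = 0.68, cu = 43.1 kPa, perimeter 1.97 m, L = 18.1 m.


Result: 1045.04 kN

Derivation:
Using Qs = alpha * cu * perimeter * L
Qs = 0.68 * 43.1 * 1.97 * 18.1
Qs = 1045.04 kN


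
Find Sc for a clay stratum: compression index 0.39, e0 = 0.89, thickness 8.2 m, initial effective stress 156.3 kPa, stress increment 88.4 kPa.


Using Sc = Cc * H / (1 + e0) * log10((sigma0 + delta_sigma) / sigma0)
Stress ratio = (156.3 + 88.4) / 156.3 = 1.56558
log10(1.56558) = 0.194675
Cc * H / (1 + e0) = 0.39 * 8.2 / (1 + 0.89) = 1.69206
Sc = 1.69206 * 0.194675
Sc = 0.3294 m


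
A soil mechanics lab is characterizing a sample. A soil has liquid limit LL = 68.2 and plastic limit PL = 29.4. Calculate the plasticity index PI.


Result: 38.8

Derivation:
Using PI = LL - PL
PI = 68.2 - 29.4
PI = 38.8


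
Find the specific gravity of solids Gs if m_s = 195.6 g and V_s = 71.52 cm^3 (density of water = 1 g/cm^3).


Using Gs = m_s / (V_s * rho_w)
Since rho_w = 1 g/cm^3:
Gs = 195.6 / 71.52
Gs = 2.735


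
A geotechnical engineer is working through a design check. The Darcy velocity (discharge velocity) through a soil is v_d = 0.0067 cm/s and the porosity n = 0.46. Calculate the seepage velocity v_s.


Using v_s = v_d / n
v_s = 0.0067 / 0.46
v_s = 0.01457 cm/s


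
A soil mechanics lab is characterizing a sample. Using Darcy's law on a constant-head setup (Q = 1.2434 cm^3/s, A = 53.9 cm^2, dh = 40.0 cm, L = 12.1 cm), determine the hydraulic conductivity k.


Compute hydraulic gradient:
i = dh / L = 40.0 / 12.1 = 3.30579
Then apply Darcy's law:
k = Q / (A * i)
k = 1.2434 / (53.9 * 3.30579)
k = 1.2434 / 178.182
k = 0.006978 cm/s


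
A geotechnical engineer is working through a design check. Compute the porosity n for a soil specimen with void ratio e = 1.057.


Using the relation n = e / (1 + e)
n = 1.057 / (1 + 1.057)
n = 1.057 / 2.057
n = 0.5139


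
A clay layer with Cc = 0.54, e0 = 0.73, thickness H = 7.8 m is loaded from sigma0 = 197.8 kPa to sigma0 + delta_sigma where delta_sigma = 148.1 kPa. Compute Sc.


Using Sc = Cc * H / (1 + e0) * log10((sigma0 + delta_sigma) / sigma0)
Stress ratio = (197.8 + 148.1) / 197.8 = 1.74874
log10(1.74874) = 0.242724
Cc * H / (1 + e0) = 0.54 * 7.8 / (1 + 0.73) = 2.43468
Sc = 2.43468 * 0.242724
Sc = 0.591 m


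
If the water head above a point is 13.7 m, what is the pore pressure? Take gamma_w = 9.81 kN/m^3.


Using u = gamma_w * h_w
u = 9.81 * 13.7
u = 134.4 kPa


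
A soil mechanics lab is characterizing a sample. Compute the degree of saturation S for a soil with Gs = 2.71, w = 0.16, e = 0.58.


Using S = Gs * w / e
S = 2.71 * 0.16 / 0.58
S = 0.7476


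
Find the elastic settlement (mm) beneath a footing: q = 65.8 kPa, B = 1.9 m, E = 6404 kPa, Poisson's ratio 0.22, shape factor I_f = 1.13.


Result: 20.992 mm

Derivation:
Using Se = q * B * (1 - nu^2) * I_f / E
1 - nu^2 = 1 - 0.22^2 = 0.9516
Se = 65.8 * 1.9 * 0.9516 * 1.13 / 6404
Se = 0.020992 m
Convert to mm: Se = 0.020992 * 1000 = 20.992 mm


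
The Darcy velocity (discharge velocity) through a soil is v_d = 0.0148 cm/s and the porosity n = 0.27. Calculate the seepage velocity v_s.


Result: 0.05481 cm/s

Derivation:
Using v_s = v_d / n
v_s = 0.0148 / 0.27
v_s = 0.05481 cm/s


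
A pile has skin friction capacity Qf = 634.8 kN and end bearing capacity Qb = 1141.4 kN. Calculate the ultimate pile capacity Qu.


Using Qu = Qf + Qb
Qu = 634.8 + 1141.4
Qu = 1776.2 kN


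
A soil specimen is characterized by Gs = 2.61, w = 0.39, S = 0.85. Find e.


Using the relation e = Gs * w / S
e = 2.61 * 0.39 / 0.85
e = 1.1975


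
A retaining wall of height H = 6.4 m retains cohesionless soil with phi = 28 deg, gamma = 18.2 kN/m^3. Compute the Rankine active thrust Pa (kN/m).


Compute active earth pressure coefficient:
Ka = tan^2(45 - phi/2) = tan^2(31.0) = 0.361033
Compute active force:
Pa = 0.5 * Ka * gamma * H^2
Pa = 0.5 * 0.361033 * 18.2 * 6.4^2
Pa = 134.57 kN/m


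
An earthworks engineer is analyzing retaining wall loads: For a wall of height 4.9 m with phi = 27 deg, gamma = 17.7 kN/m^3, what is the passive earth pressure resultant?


Result: 565.84 kN/m

Derivation:
Compute passive earth pressure coefficient:
Kp = tan^2(45 + phi/2) = tan^2(58.5) = 2.66294
Compute passive force:
Pp = 0.5 * Kp * gamma * H^2
Pp = 0.5 * 2.66294 * 17.7 * 4.9^2
Pp = 565.84 kN/m


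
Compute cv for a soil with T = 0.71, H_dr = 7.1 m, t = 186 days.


Result: 0.19243 m^2/day

Derivation:
Using cv = T * H_dr^2 / t
H_dr^2 = 7.1^2 = 50.41
cv = 0.71 * 50.41 / 186
cv = 0.19243 m^2/day


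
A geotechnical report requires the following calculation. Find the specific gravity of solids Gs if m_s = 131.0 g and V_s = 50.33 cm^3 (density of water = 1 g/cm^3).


Using Gs = m_s / (V_s * rho_w)
Since rho_w = 1 g/cm^3:
Gs = 131.0 / 50.33
Gs = 2.603


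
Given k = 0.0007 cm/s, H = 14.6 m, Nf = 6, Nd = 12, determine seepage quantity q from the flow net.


Result: 5.11e-05 m^3/s per m

Derivation:
Convert k to m/s for unit consistency with H:
k = 0.0007 cm/s = 0.0007 / 100 m/s = 7e-06 m/s
Using q = k * H * Nf / Nd
Nf / Nd = 6 / 12 = 0.5
q = 7e-06 * 14.6 * 0.5
q = 5.11e-05 m^3/s per m


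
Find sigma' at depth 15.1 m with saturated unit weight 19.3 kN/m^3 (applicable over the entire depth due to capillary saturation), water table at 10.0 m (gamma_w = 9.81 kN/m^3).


Total stress = gamma_sat * depth
sigma = 19.3 * 15.1 = 291.43 kPa
Pore water pressure u = gamma_w * (depth - d_wt)
u = 9.81 * (15.1 - 10.0) = 50.031 kPa
Effective stress = sigma - u
sigma' = 291.43 - 50.031 = 241.4 kPa


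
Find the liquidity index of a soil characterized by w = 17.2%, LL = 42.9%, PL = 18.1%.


Result: -0.036

Derivation:
First compute the plasticity index:
PI = LL - PL = 42.9 - 18.1 = 24.8
Then compute the liquidity index:
LI = (w - PL) / PI
LI = (17.2 - 18.1) / 24.8
LI = -0.036


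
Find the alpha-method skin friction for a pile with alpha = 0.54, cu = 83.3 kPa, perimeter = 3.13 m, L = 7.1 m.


Using Qs = alpha * cu * perimeter * L
Qs = 0.54 * 83.3 * 3.13 * 7.1
Qs = 999.63 kN


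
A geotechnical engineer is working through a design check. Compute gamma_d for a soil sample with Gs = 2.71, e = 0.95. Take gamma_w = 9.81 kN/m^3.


Using gamma_d = Gs * gamma_w / (1 + e)
gamma_d = 2.71 * 9.81 / (1 + 0.95)
gamma_d = 2.71 * 9.81 / 1.95
gamma_d = 13.633 kN/m^3


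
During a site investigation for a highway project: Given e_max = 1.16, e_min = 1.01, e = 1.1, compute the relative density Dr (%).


Result: 40.0 %

Derivation:
Using Dr = (e_max - e) / (e_max - e_min) * 100
e_max - e = 1.16 - 1.1 = 0.06
e_max - e_min = 1.16 - 1.01 = 0.15
Dr = 0.06 / 0.15 * 100
Dr = 40.0 %


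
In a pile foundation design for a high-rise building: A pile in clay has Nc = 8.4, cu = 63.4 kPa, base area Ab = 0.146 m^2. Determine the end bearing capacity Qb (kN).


Using Qb = Nc * cu * Ab
Qb = 8.4 * 63.4 * 0.146
Qb = 77.75 kN


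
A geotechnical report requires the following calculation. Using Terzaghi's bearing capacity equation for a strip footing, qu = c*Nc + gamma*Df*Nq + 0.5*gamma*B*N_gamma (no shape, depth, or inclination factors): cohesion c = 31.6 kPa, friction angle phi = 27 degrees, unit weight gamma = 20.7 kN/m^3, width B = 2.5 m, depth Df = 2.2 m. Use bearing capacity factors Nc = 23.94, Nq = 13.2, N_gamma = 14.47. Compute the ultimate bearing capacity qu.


Compute qu = c*Nc + gamma*Df*Nq + 0.5*gamma*B*N_gamma
Term 1: 31.6 * 23.94 = 756.504
Term 2: 20.7 * 2.2 * 13.2 = 601.128
Term 3: 0.5 * 20.7 * 2.5 * 14.47 = 374.41125
qu = 756.504 + 601.128 + 374.41125
qu = 1732.04 kPa


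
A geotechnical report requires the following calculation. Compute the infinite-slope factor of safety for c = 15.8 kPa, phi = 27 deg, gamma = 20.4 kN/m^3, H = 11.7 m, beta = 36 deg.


Result: 0.841

Derivation:
Using Fs = c / (gamma*H*sin(beta)*cos(beta)) + tan(phi)/tan(beta)
Cohesion contribution = 15.8 / (20.4*11.7*sin(36)*cos(36))
Cohesion contribution = 0.139208
Friction contribution = tan(27)/tan(36) = 0.701302
Fs = 0.139208 + 0.701302
Fs = 0.841


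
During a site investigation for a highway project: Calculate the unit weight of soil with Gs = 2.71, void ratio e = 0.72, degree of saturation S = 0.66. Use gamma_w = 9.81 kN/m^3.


Using gamma = gamma_w * (Gs + S*e) / (1 + e)
Numerator: Gs + S*e = 2.71 + 0.66*0.72 = 3.1852
Denominator: 1 + e = 1 + 0.72 = 1.72
gamma = 9.81 * 3.1852 / 1.72
gamma = 18.167 kN/m^3


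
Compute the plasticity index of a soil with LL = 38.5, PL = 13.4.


Using PI = LL - PL
PI = 38.5 - 13.4
PI = 25.1


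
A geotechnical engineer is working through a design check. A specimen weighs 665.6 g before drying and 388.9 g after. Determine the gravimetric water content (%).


Using w = (m_wet - m_dry) / m_dry * 100
m_wet - m_dry = 665.6 - 388.9 = 276.7 g
w = 276.7 / 388.9 * 100
w = 71.15 %


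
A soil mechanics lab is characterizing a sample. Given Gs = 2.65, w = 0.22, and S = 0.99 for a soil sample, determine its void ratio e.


Result: 0.5889

Derivation:
Using the relation e = Gs * w / S
e = 2.65 * 0.22 / 0.99
e = 0.5889


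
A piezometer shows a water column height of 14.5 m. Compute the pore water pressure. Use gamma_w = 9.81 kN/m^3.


Result: 142.25 kPa

Derivation:
Using u = gamma_w * h_w
u = 9.81 * 14.5
u = 142.25 kPa
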